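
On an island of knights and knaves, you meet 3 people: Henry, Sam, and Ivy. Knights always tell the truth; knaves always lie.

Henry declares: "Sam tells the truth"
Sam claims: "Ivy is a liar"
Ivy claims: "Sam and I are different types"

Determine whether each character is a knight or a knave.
Henry is a knave.
Sam is a knave.
Ivy is a knight.

Verification:
- Henry (knave) says "Sam tells the truth" - this is FALSE (a lie) because Sam is a knave.
- Sam (knave) says "Ivy is a liar" - this is FALSE (a lie) because Ivy is a knight.
- Ivy (knight) says "Sam and I are different types" - this is TRUE because Ivy is a knight and Sam is a knave.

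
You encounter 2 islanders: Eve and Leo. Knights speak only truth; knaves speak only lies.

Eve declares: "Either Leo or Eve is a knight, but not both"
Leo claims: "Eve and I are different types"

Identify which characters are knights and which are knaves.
Eve is a knave.
Leo is a knave.

Verification:
- Eve (knave) says "Either Leo or Eve is a knight, but not both" - this is FALSE (a lie) because Leo is a knave and Eve is a knave.
- Leo (knave) says "Eve and I are different types" - this is FALSE (a lie) because Leo is a knave and Eve is a knave.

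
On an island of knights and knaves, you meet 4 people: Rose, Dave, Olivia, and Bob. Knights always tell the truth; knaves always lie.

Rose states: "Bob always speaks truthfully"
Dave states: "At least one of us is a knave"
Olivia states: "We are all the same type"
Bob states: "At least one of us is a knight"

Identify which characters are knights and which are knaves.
Rose is a knight.
Dave is a knight.
Olivia is a knave.
Bob is a knight.

Verification:
- Rose (knight) says "Bob always speaks truthfully" - this is TRUE because Bob is a knight.
- Dave (knight) says "At least one of us is a knave" - this is TRUE because Olivia is a knave.
- Olivia (knave) says "We are all the same type" - this is FALSE (a lie) because Rose, Dave, and Bob are knights and Olivia is a knave.
- Bob (knight) says "At least one of us is a knight" - this is TRUE because Rose, Dave, and Bob are knights.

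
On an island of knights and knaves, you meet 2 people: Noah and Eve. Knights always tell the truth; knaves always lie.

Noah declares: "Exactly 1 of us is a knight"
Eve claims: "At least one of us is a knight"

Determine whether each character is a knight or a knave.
Noah is a knave.
Eve is a knave.

Verification:
- Noah (knave) says "Exactly 1 of us is a knight" - this is FALSE (a lie) because there are 0 knights.
- Eve (knave) says "At least one of us is a knight" - this is FALSE (a lie) because no one is a knight.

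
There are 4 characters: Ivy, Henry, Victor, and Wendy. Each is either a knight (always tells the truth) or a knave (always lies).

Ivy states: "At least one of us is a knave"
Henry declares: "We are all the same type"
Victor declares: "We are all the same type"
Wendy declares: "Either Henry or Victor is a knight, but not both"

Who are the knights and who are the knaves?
Ivy is a knight.
Henry is a knave.
Victor is a knave.
Wendy is a knave.

Verification:
- Ivy (knight) says "At least one of us is a knave" - this is TRUE because Henry, Victor, and Wendy are knaves.
- Henry (knave) says "We are all the same type" - this is FALSE (a lie) because Ivy is a knight and Henry, Victor, and Wendy are knaves.
- Victor (knave) says "We are all the same type" - this is FALSE (a lie) because Ivy is a knight and Henry, Victor, and Wendy are knaves.
- Wendy (knave) says "Either Henry or Victor is a knight, but not both" - this is FALSE (a lie) because Henry is a knave and Victor is a knave.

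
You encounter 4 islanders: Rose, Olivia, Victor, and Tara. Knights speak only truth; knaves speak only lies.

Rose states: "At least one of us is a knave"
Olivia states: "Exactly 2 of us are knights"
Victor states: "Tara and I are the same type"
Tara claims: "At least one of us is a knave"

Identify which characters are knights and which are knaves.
Rose is a knight.
Olivia is a knave.
Victor is a knight.
Tara is a knight.

Verification:
- Rose (knight) says "At least one of us is a knave" - this is TRUE because Olivia is a knave.
- Olivia (knave) says "Exactly 2 of us are knights" - this is FALSE (a lie) because there are 3 knights.
- Victor (knight) says "Tara and I are the same type" - this is TRUE because Victor is a knight and Tara is a knight.
- Tara (knight) says "At least one of us is a knave" - this is TRUE because Olivia is a knave.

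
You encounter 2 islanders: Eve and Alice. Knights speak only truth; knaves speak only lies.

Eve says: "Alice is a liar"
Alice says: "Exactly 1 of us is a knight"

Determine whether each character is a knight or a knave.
Eve is a knave.
Alice is a knight.

Verification:
- Eve (knave) says "Alice is a liar" - this is FALSE (a lie) because Alice is a knight.
- Alice (knight) says "Exactly 1 of us is a knight" - this is TRUE because there are 1 knights.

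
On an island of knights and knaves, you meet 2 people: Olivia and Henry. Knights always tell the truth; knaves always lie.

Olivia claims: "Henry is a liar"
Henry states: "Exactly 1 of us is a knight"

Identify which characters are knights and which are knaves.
Olivia is a knave.
Henry is a knight.

Verification:
- Olivia (knave) says "Henry is a liar" - this is FALSE (a lie) because Henry is a knight.
- Henry (knight) says "Exactly 1 of us is a knight" - this is TRUE because there are 1 knights.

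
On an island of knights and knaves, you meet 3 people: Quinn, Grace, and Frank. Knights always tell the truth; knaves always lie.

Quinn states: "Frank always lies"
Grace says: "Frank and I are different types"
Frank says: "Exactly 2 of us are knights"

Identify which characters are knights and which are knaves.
Quinn is a knight.
Grace is a knave.
Frank is a knave.

Verification:
- Quinn (knight) says "Frank always lies" - this is TRUE because Frank is a knave.
- Grace (knave) says "Frank and I are different types" - this is FALSE (a lie) because Grace is a knave and Frank is a knave.
- Frank (knave) says "Exactly 2 of us are knights" - this is FALSE (a lie) because there are 1 knights.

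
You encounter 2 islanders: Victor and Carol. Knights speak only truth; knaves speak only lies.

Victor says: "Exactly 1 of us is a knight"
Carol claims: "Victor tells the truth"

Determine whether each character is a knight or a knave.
Victor is a knave.
Carol is a knave.

Verification:
- Victor (knave) says "Exactly 1 of us is a knight" - this is FALSE (a lie) because there are 0 knights.
- Carol (knave) says "Victor tells the truth" - this is FALSE (a lie) because Victor is a knave.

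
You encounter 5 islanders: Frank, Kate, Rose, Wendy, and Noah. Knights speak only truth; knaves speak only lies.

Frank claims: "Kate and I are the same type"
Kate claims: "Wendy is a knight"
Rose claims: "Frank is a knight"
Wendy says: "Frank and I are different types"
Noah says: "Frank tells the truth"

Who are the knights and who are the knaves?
Frank is a knave.
Kate is a knight.
Rose is a knave.
Wendy is a knight.
Noah is a knave.

Verification:
- Frank (knave) says "Kate and I are the same type" - this is FALSE (a lie) because Frank is a knave and Kate is a knight.
- Kate (knight) says "Wendy is a knight" - this is TRUE because Wendy is a knight.
- Rose (knave) says "Frank is a knight" - this is FALSE (a lie) because Frank is a knave.
- Wendy (knight) says "Frank and I are different types" - this is TRUE because Wendy is a knight and Frank is a knave.
- Noah (knave) says "Frank tells the truth" - this is FALSE (a lie) because Frank is a knave.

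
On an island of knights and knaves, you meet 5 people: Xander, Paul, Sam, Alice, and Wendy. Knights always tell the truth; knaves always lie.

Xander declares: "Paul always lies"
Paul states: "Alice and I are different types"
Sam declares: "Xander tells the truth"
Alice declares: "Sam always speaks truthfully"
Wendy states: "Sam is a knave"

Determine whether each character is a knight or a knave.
Xander is a knave.
Paul is a knight.
Sam is a knave.
Alice is a knave.
Wendy is a knight.

Verification:
- Xander (knave) says "Paul always lies" - this is FALSE (a lie) because Paul is a knight.
- Paul (knight) says "Alice and I are different types" - this is TRUE because Paul is a knight and Alice is a knave.
- Sam (knave) says "Xander tells the truth" - this is FALSE (a lie) because Xander is a knave.
- Alice (knave) says "Sam always speaks truthfully" - this is FALSE (a lie) because Sam is a knave.
- Wendy (knight) says "Sam is a knave" - this is TRUE because Sam is a knave.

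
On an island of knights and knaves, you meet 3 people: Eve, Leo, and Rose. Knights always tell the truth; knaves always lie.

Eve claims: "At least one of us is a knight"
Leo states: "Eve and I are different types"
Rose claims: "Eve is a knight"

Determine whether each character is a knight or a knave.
Eve is a knave.
Leo is a knave.
Rose is a knave.

Verification:
- Eve (knave) says "At least one of us is a knight" - this is FALSE (a lie) because no one is a knight.
- Leo (knave) says "Eve and I are different types" - this is FALSE (a lie) because Leo is a knave and Eve is a knave.
- Rose (knave) says "Eve is a knight" - this is FALSE (a lie) because Eve is a knave.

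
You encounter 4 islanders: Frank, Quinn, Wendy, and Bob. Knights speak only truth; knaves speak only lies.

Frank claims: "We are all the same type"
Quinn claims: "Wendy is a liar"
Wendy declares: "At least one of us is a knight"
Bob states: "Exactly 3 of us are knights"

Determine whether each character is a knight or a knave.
Frank is a knave.
Quinn is a knave.
Wendy is a knight.
Bob is a knave.

Verification:
- Frank (knave) says "We are all the same type" - this is FALSE (a lie) because Wendy is a knight and Frank, Quinn, and Bob are knaves.
- Quinn (knave) says "Wendy is a liar" - this is FALSE (a lie) because Wendy is a knight.
- Wendy (knight) says "At least one of us is a knight" - this is TRUE because Wendy is a knight.
- Bob (knave) says "Exactly 3 of us are knights" - this is FALSE (a lie) because there are 1 knights.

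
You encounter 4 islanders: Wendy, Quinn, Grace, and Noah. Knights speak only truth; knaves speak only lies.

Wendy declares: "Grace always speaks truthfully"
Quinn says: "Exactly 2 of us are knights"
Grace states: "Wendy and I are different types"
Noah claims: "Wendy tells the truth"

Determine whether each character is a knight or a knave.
Wendy is a knave.
Quinn is a knave.
Grace is a knave.
Noah is a knave.

Verification:
- Wendy (knave) says "Grace always speaks truthfully" - this is FALSE (a lie) because Grace is a knave.
- Quinn (knave) says "Exactly 2 of us are knights" - this is FALSE (a lie) because there are 0 knights.
- Grace (knave) says "Wendy and I are different types" - this is FALSE (a lie) because Grace is a knave and Wendy is a knave.
- Noah (knave) says "Wendy tells the truth" - this is FALSE (a lie) because Wendy is a knave.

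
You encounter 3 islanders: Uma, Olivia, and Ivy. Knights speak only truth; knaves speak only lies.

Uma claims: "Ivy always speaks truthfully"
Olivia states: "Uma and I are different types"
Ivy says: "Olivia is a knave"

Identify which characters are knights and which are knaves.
Uma is a knave.
Olivia is a knight.
Ivy is a knave.

Verification:
- Uma (knave) says "Ivy always speaks truthfully" - this is FALSE (a lie) because Ivy is a knave.
- Olivia (knight) says "Uma and I are different types" - this is TRUE because Olivia is a knight and Uma is a knave.
- Ivy (knave) says "Olivia is a knave" - this is FALSE (a lie) because Olivia is a knight.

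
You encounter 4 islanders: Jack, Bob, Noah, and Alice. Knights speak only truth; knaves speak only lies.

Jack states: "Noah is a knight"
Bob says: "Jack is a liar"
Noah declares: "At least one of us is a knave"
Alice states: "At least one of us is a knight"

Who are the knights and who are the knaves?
Jack is a knight.
Bob is a knave.
Noah is a knight.
Alice is a knight.

Verification:
- Jack (knight) says "Noah is a knight" - this is TRUE because Noah is a knight.
- Bob (knave) says "Jack is a liar" - this is FALSE (a lie) because Jack is a knight.
- Noah (knight) says "At least one of us is a knave" - this is TRUE because Bob is a knave.
- Alice (knight) says "At least one of us is a knight" - this is TRUE because Jack, Noah, and Alice are knights.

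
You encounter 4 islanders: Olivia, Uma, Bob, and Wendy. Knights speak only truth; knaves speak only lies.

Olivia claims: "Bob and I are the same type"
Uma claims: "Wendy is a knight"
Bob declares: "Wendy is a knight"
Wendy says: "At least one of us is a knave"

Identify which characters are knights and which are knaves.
Olivia is a knave.
Uma is a knight.
Bob is a knight.
Wendy is a knight.

Verification:
- Olivia (knave) says "Bob and I are the same type" - this is FALSE (a lie) because Olivia is a knave and Bob is a knight.
- Uma (knight) says "Wendy is a knight" - this is TRUE because Wendy is a knight.
- Bob (knight) says "Wendy is a knight" - this is TRUE because Wendy is a knight.
- Wendy (knight) says "At least one of us is a knave" - this is TRUE because Olivia is a knave.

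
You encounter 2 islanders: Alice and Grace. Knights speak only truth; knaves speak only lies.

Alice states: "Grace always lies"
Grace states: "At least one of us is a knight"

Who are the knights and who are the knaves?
Alice is a knave.
Grace is a knight.

Verification:
- Alice (knave) says "Grace always lies" - this is FALSE (a lie) because Grace is a knight.
- Grace (knight) says "At least one of us is a knight" - this is TRUE because Grace is a knight.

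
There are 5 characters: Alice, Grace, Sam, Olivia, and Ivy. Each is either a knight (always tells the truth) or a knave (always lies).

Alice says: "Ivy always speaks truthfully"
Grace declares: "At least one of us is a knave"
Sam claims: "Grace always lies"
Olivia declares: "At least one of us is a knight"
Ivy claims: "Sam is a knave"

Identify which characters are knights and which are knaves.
Alice is a knight.
Grace is a knight.
Sam is a knave.
Olivia is a knight.
Ivy is a knight.

Verification:
- Alice (knight) says "Ivy always speaks truthfully" - this is TRUE because Ivy is a knight.
- Grace (knight) says "At least one of us is a knave" - this is TRUE because Sam is a knave.
- Sam (knave) says "Grace always lies" - this is FALSE (a lie) because Grace is a knight.
- Olivia (knight) says "At least one of us is a knight" - this is TRUE because Alice, Grace, Olivia, and Ivy are knights.
- Ivy (knight) says "Sam is a knave" - this is TRUE because Sam is a knave.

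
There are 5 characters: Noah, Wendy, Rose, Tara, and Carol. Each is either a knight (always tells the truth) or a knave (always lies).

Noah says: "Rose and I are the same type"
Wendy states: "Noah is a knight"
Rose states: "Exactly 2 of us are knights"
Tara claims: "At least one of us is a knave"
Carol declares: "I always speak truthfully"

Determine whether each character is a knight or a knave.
Noah is a knave.
Wendy is a knave.
Rose is a knight.
Tara is a knight.
Carol is a knave.

Verification:
- Noah (knave) says "Rose and I are the same type" - this is FALSE (a lie) because Noah is a knave and Rose is a knight.
- Wendy (knave) says "Noah is a knight" - this is FALSE (a lie) because Noah is a knave.
- Rose (knight) says "Exactly 2 of us are knights" - this is TRUE because there are 2 knights.
- Tara (knight) says "At least one of us is a knave" - this is TRUE because Noah, Wendy, and Carol are knaves.
- Carol (knave) says "I always speak truthfully" - this is FALSE (a lie) because Carol is a knave.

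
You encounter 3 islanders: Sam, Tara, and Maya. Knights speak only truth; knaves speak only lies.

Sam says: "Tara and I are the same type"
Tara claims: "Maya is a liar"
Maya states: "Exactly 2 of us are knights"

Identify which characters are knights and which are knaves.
Sam is a knave.
Tara is a knight.
Maya is a knave.

Verification:
- Sam (knave) says "Tara and I are the same type" - this is FALSE (a lie) because Sam is a knave and Tara is a knight.
- Tara (knight) says "Maya is a liar" - this is TRUE because Maya is a knave.
- Maya (knave) says "Exactly 2 of us are knights" - this is FALSE (a lie) because there are 1 knights.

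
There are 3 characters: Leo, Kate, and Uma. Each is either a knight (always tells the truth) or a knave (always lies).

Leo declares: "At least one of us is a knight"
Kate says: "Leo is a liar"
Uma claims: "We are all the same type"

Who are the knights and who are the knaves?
Leo is a knight.
Kate is a knave.
Uma is a knave.

Verification:
- Leo (knight) says "At least one of us is a knight" - this is TRUE because Leo is a knight.
- Kate (knave) says "Leo is a liar" - this is FALSE (a lie) because Leo is a knight.
- Uma (knave) says "We are all the same type" - this is FALSE (a lie) because Leo is a knight and Kate and Uma are knaves.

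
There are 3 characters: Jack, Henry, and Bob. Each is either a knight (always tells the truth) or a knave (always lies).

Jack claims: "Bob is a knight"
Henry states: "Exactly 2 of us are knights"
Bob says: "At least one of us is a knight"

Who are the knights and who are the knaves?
Jack is a knave.
Henry is a knave.
Bob is a knave.

Verification:
- Jack (knave) says "Bob is a knight" - this is FALSE (a lie) because Bob is a knave.
- Henry (knave) says "Exactly 2 of us are knights" - this is FALSE (a lie) because there are 0 knights.
- Bob (knave) says "At least one of us is a knight" - this is FALSE (a lie) because no one is a knight.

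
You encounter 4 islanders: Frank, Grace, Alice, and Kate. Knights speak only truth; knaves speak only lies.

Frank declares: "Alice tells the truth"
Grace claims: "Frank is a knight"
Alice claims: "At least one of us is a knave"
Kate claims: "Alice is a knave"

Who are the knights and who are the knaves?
Frank is a knight.
Grace is a knight.
Alice is a knight.
Kate is a knave.

Verification:
- Frank (knight) says "Alice tells the truth" - this is TRUE because Alice is a knight.
- Grace (knight) says "Frank is a knight" - this is TRUE because Frank is a knight.
- Alice (knight) says "At least one of us is a knave" - this is TRUE because Kate is a knave.
- Kate (knave) says "Alice is a knave" - this is FALSE (a lie) because Alice is a knight.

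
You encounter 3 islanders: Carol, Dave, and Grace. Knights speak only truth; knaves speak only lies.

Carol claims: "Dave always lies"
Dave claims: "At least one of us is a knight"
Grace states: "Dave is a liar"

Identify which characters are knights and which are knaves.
Carol is a knave.
Dave is a knight.
Grace is a knave.

Verification:
- Carol (knave) says "Dave always lies" - this is FALSE (a lie) because Dave is a knight.
- Dave (knight) says "At least one of us is a knight" - this is TRUE because Dave is a knight.
- Grace (knave) says "Dave is a liar" - this is FALSE (a lie) because Dave is a knight.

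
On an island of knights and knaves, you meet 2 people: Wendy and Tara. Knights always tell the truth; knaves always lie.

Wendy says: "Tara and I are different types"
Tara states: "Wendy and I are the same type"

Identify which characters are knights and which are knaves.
Wendy is a knight.
Tara is a knave.

Verification:
- Wendy (knight) says "Tara and I are different types" - this is TRUE because Wendy is a knight and Tara is a knave.
- Tara (knave) says "Wendy and I are the same type" - this is FALSE (a lie) because Tara is a knave and Wendy is a knight.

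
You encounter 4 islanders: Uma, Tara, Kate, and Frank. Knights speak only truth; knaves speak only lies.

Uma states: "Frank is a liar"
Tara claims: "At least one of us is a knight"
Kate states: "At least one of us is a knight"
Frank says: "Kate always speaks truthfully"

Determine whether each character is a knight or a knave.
Uma is a knave.
Tara is a knight.
Kate is a knight.
Frank is a knight.

Verification:
- Uma (knave) says "Frank is a liar" - this is FALSE (a lie) because Frank is a knight.
- Tara (knight) says "At least one of us is a knight" - this is TRUE because Tara, Kate, and Frank are knights.
- Kate (knight) says "At least one of us is a knight" - this is TRUE because Tara, Kate, and Frank are knights.
- Frank (knight) says "Kate always speaks truthfully" - this is TRUE because Kate is a knight.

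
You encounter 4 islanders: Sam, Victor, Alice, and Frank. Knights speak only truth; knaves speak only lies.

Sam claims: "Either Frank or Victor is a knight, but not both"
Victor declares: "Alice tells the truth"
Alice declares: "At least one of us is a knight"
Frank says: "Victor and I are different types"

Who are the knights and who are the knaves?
Sam is a knave.
Victor is a knave.
Alice is a knave.
Frank is a knave.

Verification:
- Sam (knave) says "Either Frank or Victor is a knight, but not both" - this is FALSE (a lie) because Frank is a knave and Victor is a knave.
- Victor (knave) says "Alice tells the truth" - this is FALSE (a lie) because Alice is a knave.
- Alice (knave) says "At least one of us is a knight" - this is FALSE (a lie) because no one is a knight.
- Frank (knave) says "Victor and I are different types" - this is FALSE (a lie) because Frank is a knave and Victor is a knave.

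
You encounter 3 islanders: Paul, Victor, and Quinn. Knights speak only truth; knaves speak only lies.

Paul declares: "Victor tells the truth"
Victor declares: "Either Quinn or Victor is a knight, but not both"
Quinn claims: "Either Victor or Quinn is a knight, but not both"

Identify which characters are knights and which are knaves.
Paul is a knave.
Victor is a knave.
Quinn is a knave.

Verification:
- Paul (knave) says "Victor tells the truth" - this is FALSE (a lie) because Victor is a knave.
- Victor (knave) says "Either Quinn or Victor is a knight, but not both" - this is FALSE (a lie) because Quinn is a knave and Victor is a knave.
- Quinn (knave) says "Either Victor or Quinn is a knight, but not both" - this is FALSE (a lie) because Victor is a knave and Quinn is a knave.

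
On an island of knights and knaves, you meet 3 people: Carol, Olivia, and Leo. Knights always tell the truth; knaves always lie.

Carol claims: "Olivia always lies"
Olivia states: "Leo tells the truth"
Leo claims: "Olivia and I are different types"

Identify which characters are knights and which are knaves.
Carol is a knight.
Olivia is a knave.
Leo is a knave.

Verification:
- Carol (knight) says "Olivia always lies" - this is TRUE because Olivia is a knave.
- Olivia (knave) says "Leo tells the truth" - this is FALSE (a lie) because Leo is a knave.
- Leo (knave) says "Olivia and I are different types" - this is FALSE (a lie) because Leo is a knave and Olivia is a knave.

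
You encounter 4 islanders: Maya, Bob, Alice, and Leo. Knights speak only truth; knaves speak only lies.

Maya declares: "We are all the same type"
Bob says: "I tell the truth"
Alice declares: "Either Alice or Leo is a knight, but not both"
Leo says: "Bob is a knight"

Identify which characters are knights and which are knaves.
Maya is a knave.
Bob is a knave.
Alice is a knight.
Leo is a knave.

Verification:
- Maya (knave) says "We are all the same type" - this is FALSE (a lie) because Alice is a knight and Maya, Bob, and Leo are knaves.
- Bob (knave) says "I tell the truth" - this is FALSE (a lie) because Bob is a knave.
- Alice (knight) says "Either Alice or Leo is a knight, but not both" - this is TRUE because Alice is a knight and Leo is a knave.
- Leo (knave) says "Bob is a knight" - this is FALSE (a lie) because Bob is a knave.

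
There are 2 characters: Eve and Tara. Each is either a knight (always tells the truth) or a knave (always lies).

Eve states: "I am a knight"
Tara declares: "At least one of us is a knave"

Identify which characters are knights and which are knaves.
Eve is a knave.
Tara is a knight.

Verification:
- Eve (knave) says "I am a knight" - this is FALSE (a lie) because Eve is a knave.
- Tara (knight) says "At least one of us is a knave" - this is TRUE because Eve is a knave.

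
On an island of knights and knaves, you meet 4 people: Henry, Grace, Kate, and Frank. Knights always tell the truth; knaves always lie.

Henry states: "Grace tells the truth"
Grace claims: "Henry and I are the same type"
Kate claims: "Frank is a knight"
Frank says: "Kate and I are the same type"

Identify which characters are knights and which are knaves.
Henry is a knight.
Grace is a knight.
Kate is a knight.
Frank is a knight.

Verification:
- Henry (knight) says "Grace tells the truth" - this is TRUE because Grace is a knight.
- Grace (knight) says "Henry and I are the same type" - this is TRUE because Grace is a knight and Henry is a knight.
- Kate (knight) says "Frank is a knight" - this is TRUE because Frank is a knight.
- Frank (knight) says "Kate and I are the same type" - this is TRUE because Frank is a knight and Kate is a knight.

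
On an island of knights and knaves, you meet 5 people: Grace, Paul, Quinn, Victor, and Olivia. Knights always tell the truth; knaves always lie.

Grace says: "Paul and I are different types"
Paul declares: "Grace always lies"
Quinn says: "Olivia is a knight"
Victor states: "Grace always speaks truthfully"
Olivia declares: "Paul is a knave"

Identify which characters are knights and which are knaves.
Grace is a knight.
Paul is a knave.
Quinn is a knight.
Victor is a knight.
Olivia is a knight.

Verification:
- Grace (knight) says "Paul and I are different types" - this is TRUE because Grace is a knight and Paul is a knave.
- Paul (knave) says "Grace always lies" - this is FALSE (a lie) because Grace is a knight.
- Quinn (knight) says "Olivia is a knight" - this is TRUE because Olivia is a knight.
- Victor (knight) says "Grace always speaks truthfully" - this is TRUE because Grace is a knight.
- Olivia (knight) says "Paul is a knave" - this is TRUE because Paul is a knave.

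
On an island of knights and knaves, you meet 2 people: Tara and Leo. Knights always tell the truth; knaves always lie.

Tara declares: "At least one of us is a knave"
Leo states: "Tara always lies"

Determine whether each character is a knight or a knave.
Tara is a knight.
Leo is a knave.

Verification:
- Tara (knight) says "At least one of us is a knave" - this is TRUE because Leo is a knave.
- Leo (knave) says "Tara always lies" - this is FALSE (a lie) because Tara is a knight.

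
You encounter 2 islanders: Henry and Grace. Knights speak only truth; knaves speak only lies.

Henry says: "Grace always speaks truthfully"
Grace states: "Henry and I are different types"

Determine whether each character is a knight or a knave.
Henry is a knave.
Grace is a knave.

Verification:
- Henry (knave) says "Grace always speaks truthfully" - this is FALSE (a lie) because Grace is a knave.
- Grace (knave) says "Henry and I are different types" - this is FALSE (a lie) because Grace is a knave and Henry is a knave.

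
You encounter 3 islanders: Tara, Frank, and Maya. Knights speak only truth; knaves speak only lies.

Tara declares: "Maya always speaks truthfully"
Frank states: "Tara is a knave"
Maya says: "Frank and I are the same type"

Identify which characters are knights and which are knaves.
Tara is a knave.
Frank is a knight.
Maya is a knave.

Verification:
- Tara (knave) says "Maya always speaks truthfully" - this is FALSE (a lie) because Maya is a knave.
- Frank (knight) says "Tara is a knave" - this is TRUE because Tara is a knave.
- Maya (knave) says "Frank and I are the same type" - this is FALSE (a lie) because Maya is a knave and Frank is a knight.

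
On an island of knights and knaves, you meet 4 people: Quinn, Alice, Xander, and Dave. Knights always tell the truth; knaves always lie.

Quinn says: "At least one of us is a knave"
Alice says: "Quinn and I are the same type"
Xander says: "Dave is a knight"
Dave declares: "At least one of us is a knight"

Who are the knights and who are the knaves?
Quinn is a knight.
Alice is a knave.
Xander is a knight.
Dave is a knight.

Verification:
- Quinn (knight) says "At least one of us is a knave" - this is TRUE because Alice is a knave.
- Alice (knave) says "Quinn and I are the same type" - this is FALSE (a lie) because Alice is a knave and Quinn is a knight.
- Xander (knight) says "Dave is a knight" - this is TRUE because Dave is a knight.
- Dave (knight) says "At least one of us is a knight" - this is TRUE because Quinn, Xander, and Dave are knights.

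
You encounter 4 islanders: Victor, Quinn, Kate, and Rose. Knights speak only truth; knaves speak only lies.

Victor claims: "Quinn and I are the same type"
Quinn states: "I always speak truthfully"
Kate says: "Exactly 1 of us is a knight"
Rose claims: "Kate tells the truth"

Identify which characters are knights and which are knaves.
Victor is a knight.
Quinn is a knight.
Kate is a knave.
Rose is a knave.

Verification:
- Victor (knight) says "Quinn and I are the same type" - this is TRUE because Victor is a knight and Quinn is a knight.
- Quinn (knight) says "I always speak truthfully" - this is TRUE because Quinn is a knight.
- Kate (knave) says "Exactly 1 of us is a knight" - this is FALSE (a lie) because there are 2 knights.
- Rose (knave) says "Kate tells the truth" - this is FALSE (a lie) because Kate is a knave.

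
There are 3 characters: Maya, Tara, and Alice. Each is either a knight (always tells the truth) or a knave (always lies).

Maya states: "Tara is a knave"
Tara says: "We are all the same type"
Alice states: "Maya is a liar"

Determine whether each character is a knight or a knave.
Maya is a knight.
Tara is a knave.
Alice is a knave.

Verification:
- Maya (knight) says "Tara is a knave" - this is TRUE because Tara is a knave.
- Tara (knave) says "We are all the same type" - this is FALSE (a lie) because Maya is a knight and Tara and Alice are knaves.
- Alice (knave) says "Maya is a liar" - this is FALSE (a lie) because Maya is a knight.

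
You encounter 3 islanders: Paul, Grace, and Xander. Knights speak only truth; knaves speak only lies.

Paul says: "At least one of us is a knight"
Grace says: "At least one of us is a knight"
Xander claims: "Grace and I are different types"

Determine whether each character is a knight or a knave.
Paul is a knave.
Grace is a knave.
Xander is a knave.

Verification:
- Paul (knave) says "At least one of us is a knight" - this is FALSE (a lie) because no one is a knight.
- Grace (knave) says "At least one of us is a knight" - this is FALSE (a lie) because no one is a knight.
- Xander (knave) says "Grace and I are different types" - this is FALSE (a lie) because Xander is a knave and Grace is a knave.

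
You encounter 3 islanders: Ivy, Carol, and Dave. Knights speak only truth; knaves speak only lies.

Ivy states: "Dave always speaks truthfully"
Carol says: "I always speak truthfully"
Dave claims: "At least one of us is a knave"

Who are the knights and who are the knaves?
Ivy is a knight.
Carol is a knave.
Dave is a knight.

Verification:
- Ivy (knight) says "Dave always speaks truthfully" - this is TRUE because Dave is a knight.
- Carol (knave) says "I always speak truthfully" - this is FALSE (a lie) because Carol is a knave.
- Dave (knight) says "At least one of us is a knave" - this is TRUE because Carol is a knave.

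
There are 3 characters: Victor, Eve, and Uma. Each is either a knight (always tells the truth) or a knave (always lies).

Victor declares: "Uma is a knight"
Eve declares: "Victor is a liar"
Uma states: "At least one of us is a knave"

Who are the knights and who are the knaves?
Victor is a knight.
Eve is a knave.
Uma is a knight.

Verification:
- Victor (knight) says "Uma is a knight" - this is TRUE because Uma is a knight.
- Eve (knave) says "Victor is a liar" - this is FALSE (a lie) because Victor is a knight.
- Uma (knight) says "At least one of us is a knave" - this is TRUE because Eve is a knave.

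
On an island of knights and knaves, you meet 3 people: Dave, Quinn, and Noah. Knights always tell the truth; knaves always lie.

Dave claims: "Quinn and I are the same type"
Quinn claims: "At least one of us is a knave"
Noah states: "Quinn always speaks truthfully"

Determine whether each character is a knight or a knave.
Dave is a knave.
Quinn is a knight.
Noah is a knight.

Verification:
- Dave (knave) says "Quinn and I are the same type" - this is FALSE (a lie) because Dave is a knave and Quinn is a knight.
- Quinn (knight) says "At least one of us is a knave" - this is TRUE because Dave is a knave.
- Noah (knight) says "Quinn always speaks truthfully" - this is TRUE because Quinn is a knight.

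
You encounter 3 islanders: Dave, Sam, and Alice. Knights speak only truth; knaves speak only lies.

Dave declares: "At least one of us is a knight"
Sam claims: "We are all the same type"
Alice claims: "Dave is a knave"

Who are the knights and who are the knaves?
Dave is a knight.
Sam is a knave.
Alice is a knave.

Verification:
- Dave (knight) says "At least one of us is a knight" - this is TRUE because Dave is a knight.
- Sam (knave) says "We are all the same type" - this is FALSE (a lie) because Dave is a knight and Sam and Alice are knaves.
- Alice (knave) says "Dave is a knave" - this is FALSE (a lie) because Dave is a knight.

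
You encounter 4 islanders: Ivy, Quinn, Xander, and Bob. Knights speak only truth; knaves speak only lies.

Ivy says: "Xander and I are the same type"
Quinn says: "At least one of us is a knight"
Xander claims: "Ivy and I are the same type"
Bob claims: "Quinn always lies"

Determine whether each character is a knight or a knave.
Ivy is a knight.
Quinn is a knight.
Xander is a knight.
Bob is a knave.

Verification:
- Ivy (knight) says "Xander and I are the same type" - this is TRUE because Ivy is a knight and Xander is a knight.
- Quinn (knight) says "At least one of us is a knight" - this is TRUE because Ivy, Quinn, and Xander are knights.
- Xander (knight) says "Ivy and I are the same type" - this is TRUE because Xander is a knight and Ivy is a knight.
- Bob (knave) says "Quinn always lies" - this is FALSE (a lie) because Quinn is a knight.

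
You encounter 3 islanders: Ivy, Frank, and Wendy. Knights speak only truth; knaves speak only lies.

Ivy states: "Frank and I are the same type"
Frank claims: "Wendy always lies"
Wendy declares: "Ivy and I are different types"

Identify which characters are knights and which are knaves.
Ivy is a knave.
Frank is a knight.
Wendy is a knave.

Verification:
- Ivy (knave) says "Frank and I are the same type" - this is FALSE (a lie) because Ivy is a knave and Frank is a knight.
- Frank (knight) says "Wendy always lies" - this is TRUE because Wendy is a knave.
- Wendy (knave) says "Ivy and I are different types" - this is FALSE (a lie) because Wendy is a knave and Ivy is a knave.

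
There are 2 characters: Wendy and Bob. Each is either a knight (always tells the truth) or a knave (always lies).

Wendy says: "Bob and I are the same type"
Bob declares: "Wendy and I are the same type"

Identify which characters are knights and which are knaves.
Wendy is a knight.
Bob is a knight.

Verification:
- Wendy (knight) says "Bob and I are the same type" - this is TRUE because Wendy is a knight and Bob is a knight.
- Bob (knight) says "Wendy and I are the same type" - this is TRUE because Bob is a knight and Wendy is a knight.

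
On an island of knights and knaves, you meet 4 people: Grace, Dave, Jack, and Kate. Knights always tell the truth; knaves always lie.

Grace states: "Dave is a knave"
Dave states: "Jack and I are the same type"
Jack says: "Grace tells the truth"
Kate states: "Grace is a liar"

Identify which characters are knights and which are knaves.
Grace is a knight.
Dave is a knave.
Jack is a knight.
Kate is a knave.

Verification:
- Grace (knight) says "Dave is a knave" - this is TRUE because Dave is a knave.
- Dave (knave) says "Jack and I are the same type" - this is FALSE (a lie) because Dave is a knave and Jack is a knight.
- Jack (knight) says "Grace tells the truth" - this is TRUE because Grace is a knight.
- Kate (knave) says "Grace is a liar" - this is FALSE (a lie) because Grace is a knight.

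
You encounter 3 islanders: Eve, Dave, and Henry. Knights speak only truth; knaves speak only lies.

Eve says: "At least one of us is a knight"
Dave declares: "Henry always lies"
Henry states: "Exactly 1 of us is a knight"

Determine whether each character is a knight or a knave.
Eve is a knight.
Dave is a knight.
Henry is a knave.

Verification:
- Eve (knight) says "At least one of us is a knight" - this is TRUE because Eve and Dave are knights.
- Dave (knight) says "Henry always lies" - this is TRUE because Henry is a knave.
- Henry (knave) says "Exactly 1 of us is a knight" - this is FALSE (a lie) because there are 2 knights.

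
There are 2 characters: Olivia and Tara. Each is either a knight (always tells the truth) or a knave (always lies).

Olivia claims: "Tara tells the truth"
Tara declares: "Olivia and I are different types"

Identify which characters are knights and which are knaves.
Olivia is a knave.
Tara is a knave.

Verification:
- Olivia (knave) says "Tara tells the truth" - this is FALSE (a lie) because Tara is a knave.
- Tara (knave) says "Olivia and I are different types" - this is FALSE (a lie) because Tara is a knave and Olivia is a knave.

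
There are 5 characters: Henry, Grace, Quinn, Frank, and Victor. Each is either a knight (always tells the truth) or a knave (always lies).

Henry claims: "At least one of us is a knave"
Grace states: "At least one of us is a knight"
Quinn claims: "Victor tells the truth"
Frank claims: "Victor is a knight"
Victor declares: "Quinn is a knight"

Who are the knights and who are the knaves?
Henry is a knight.
Grace is a knight.
Quinn is a knave.
Frank is a knave.
Victor is a knave.

Verification:
- Henry (knight) says "At least one of us is a knave" - this is TRUE because Quinn, Frank, and Victor are knaves.
- Grace (knight) says "At least one of us is a knight" - this is TRUE because Henry and Grace are knights.
- Quinn (knave) says "Victor tells the truth" - this is FALSE (a lie) because Victor is a knave.
- Frank (knave) says "Victor is a knight" - this is FALSE (a lie) because Victor is a knave.
- Victor (knave) says "Quinn is a knight" - this is FALSE (a lie) because Quinn is a knave.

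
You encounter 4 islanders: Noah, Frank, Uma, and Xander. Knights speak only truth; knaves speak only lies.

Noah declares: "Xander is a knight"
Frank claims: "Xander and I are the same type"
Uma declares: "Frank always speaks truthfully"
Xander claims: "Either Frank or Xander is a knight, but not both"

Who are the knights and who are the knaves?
Noah is a knight.
Frank is a knave.
Uma is a knave.
Xander is a knight.

Verification:
- Noah (knight) says "Xander is a knight" - this is TRUE because Xander is a knight.
- Frank (knave) says "Xander and I are the same type" - this is FALSE (a lie) because Frank is a knave and Xander is a knight.
- Uma (knave) says "Frank always speaks truthfully" - this is FALSE (a lie) because Frank is a knave.
- Xander (knight) says "Either Frank or Xander is a knight, but not both" - this is TRUE because Frank is a knave and Xander is a knight.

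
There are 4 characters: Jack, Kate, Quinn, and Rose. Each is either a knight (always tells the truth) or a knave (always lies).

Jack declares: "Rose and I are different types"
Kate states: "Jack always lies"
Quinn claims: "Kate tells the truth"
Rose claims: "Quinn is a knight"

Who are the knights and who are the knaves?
Jack is a knight.
Kate is a knave.
Quinn is a knave.
Rose is a knave.

Verification:
- Jack (knight) says "Rose and I are different types" - this is TRUE because Jack is a knight and Rose is a knave.
- Kate (knave) says "Jack always lies" - this is FALSE (a lie) because Jack is a knight.
- Quinn (knave) says "Kate tells the truth" - this is FALSE (a lie) because Kate is a knave.
- Rose (knave) says "Quinn is a knight" - this is FALSE (a lie) because Quinn is a knave.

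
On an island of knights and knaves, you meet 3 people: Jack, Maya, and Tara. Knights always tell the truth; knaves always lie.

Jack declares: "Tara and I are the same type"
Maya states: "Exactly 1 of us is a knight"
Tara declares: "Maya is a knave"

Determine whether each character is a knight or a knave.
Jack is a knight.
Maya is a knave.
Tara is a knight.

Verification:
- Jack (knight) says "Tara and I are the same type" - this is TRUE because Jack is a knight and Tara is a knight.
- Maya (knave) says "Exactly 1 of us is a knight" - this is FALSE (a lie) because there are 2 knights.
- Tara (knight) says "Maya is a knave" - this is TRUE because Maya is a knave.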